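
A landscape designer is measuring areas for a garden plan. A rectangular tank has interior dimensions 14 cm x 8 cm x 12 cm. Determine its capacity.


Shape: rectangular prism
l = 14 cm, w = 8 cm, h = 12 cm
Formula: V = l * w * h
V = 14 * 8 * 12
V = 112 * 12
V = 1344
1344 cm^3


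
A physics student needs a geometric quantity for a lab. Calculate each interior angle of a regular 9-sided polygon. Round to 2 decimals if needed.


Shape: regular nonagon (9 sides)
Formula: interior angle = (n - 2) * 180 / n
(n - 2) = 7
(n - 2) * 180 = 1260
angle = 1260 / 9
angle = 140
140 degrees


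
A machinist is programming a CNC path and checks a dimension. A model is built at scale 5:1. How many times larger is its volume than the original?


Linear scale factor k = 5
Rule: under a linear scaling by k, volumes scale by k^3.
k^3 = 5 * 5 * 5
k^3 = 25 * 5
k^3 = 125
Volume scales by a factor of 125.
125 (dimensionless)


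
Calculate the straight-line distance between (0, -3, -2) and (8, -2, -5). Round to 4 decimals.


3D distance between two points
P1 = (0, -3, -2), P2 = (8, -2, -5)
Formula: d = sqrt((x2-x1)^2 + (y2-y1)^2 + (z2-z1)^2)
dx = 8 - 0 = 8
dy = -2 - -3 = 1
dz = -5 - -2 = -3
dx^2 + dy^2 + dz^2 = 64 + 1 + 9 = 74
d = sqrt(74)
d = 8.6023
8.6023 units


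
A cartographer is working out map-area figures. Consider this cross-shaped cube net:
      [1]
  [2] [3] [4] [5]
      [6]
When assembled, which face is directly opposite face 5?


Net: cross layout. Take square 3 as the base (bottom).
Fold the four squares in the horizontal row up around 3: 2 -> left, 4 -> right, 5 wraps to the top.
Fold 1 and 6 up from 3: 1 -> back, 6 -> front.
Opposite pairs are therefore: (1, 6), (2, 4), (3, 5).
Face 5 is opposite face 3.
face 3


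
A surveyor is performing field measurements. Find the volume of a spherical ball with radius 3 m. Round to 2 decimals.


Shape: sphere
Radius r = 3 m
Formula: V = (4/3) * pi * r^3
r^3 = 27
(4/3) * 27 = 36
V = 36 * pi
V = 113.1
113.1 m^3


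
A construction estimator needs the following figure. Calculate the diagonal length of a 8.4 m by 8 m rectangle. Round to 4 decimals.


Shape: rectangle (diagonal via Pythagoras)
Sides: 8.4 m and 8 m
Formula: d = sqrt(l^2 + w^2)
l^2 = 70.56, w^2 = 64
l^2 + w^2 = 134.56
d = sqrt(134.56)
d = 11.6
11.6 m


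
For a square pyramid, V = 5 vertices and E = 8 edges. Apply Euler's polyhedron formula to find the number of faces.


Polyhedron: square pyramid
Euler's formula for convex polyhedra: V - E + F = 2
Given: V = 5 vertices and E = 8 edges
Solve for F:
F = 2 + E - V = 2 + 8 - 5 = 5
5 faces


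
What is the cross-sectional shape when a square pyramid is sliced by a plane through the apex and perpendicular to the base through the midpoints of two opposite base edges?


Solid: square pyramid
Cutting plane: through the apex and perpendicular to the base through the midpoints of two opposite base edges
Visualize the intersection of the plane with the solid's surface.
The boundary of the cut region is a isosceles triangle.
isosceles triangle


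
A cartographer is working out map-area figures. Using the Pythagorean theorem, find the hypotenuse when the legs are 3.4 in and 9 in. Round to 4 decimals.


Shape: right triangle
Legs a = 3.4 in, b = 9 in
Formula: c = sqrt(a^2 + b^2)
a^2 = 11.56, b^2 = 81
a^2 + b^2 = 92.56
c = sqrt(92.56)
c = 9.6208
9.6208 in


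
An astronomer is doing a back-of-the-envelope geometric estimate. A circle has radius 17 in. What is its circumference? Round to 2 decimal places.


Shape: circle
Radius r = 17 in
Formula: C = 2 * pi * r
C = 2 * pi * 17
C = 34 * pi
C = 106.81
106.81 in


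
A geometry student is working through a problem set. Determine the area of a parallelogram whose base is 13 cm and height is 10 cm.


Shape: parallelogram
Base b = 13 cm, Height h = 10 cm
Formula: A = b * h
A = 13 * 10
A = 130
130 cm^2


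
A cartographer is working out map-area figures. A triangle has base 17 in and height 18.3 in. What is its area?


Shape: triangle
Base b = 17 in, Height h = 18.3 in
Formula: A = (1/2) * b * h
A = 0.5 * 17 * 18.3
A = 0.5 * 311.1
A = 155.55
155.55 in^2


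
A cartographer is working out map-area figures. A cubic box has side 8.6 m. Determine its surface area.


Shape: cube
Side s = 8.6 m
A cube has 6 square faces.
Formula: SA = 6 * s^2
s^2 = 73.96
SA = 6 * 73.96
SA = 443.76
443.76 m^2


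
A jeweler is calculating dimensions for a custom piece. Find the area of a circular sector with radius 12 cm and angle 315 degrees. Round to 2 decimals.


Shape: circular sector
Radius r = 12 cm, Angle = 315 degrees
Formula: A = (angle/360) * pi * r^2
r^2 = 144
Fraction of circle = 315/360
A = (315/360) * pi * 144
A = 126 * pi
A = 395.84
395.84 cm^2


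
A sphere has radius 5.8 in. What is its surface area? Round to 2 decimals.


Shape: sphere
Radius r = 5.8 in
Formula: SA = 4 * pi * r^2
r^2 = 33.64
SA = 4 * pi * 33.64
SA = 134.56 * pi
SA = 422.73
422.73 in^2


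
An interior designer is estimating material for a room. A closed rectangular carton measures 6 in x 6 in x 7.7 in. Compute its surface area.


Shape: rectangular prism
l = 6 in, w = 6 in, h = 7.7 in
Formula: SA = 2(lw + lh + wh)
lw = 36, lh = 46.2, wh = 46.2
lw + lh + wh = 128.4
SA = 2 * 128.4
SA = 256.8
256.8 in^2


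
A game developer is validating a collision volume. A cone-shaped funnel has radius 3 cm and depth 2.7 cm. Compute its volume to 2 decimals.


Shape: cone
Radius r = 3 cm, Height h = 2.7 cm
Formula: V = (1/3) * pi * r^2 * h
r^2 = 9
pi * r^2 * h = pi * 9 * 2.7 = 24.3 * pi
V = 24.3 * pi / 3
V = 25.45
25.45 cm^3


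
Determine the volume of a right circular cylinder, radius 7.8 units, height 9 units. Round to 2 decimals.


Shape: cylinder
Radius r = 7.8 units, Height h = 9 units
Formula: V = pi * r^2 * h
r^2 = 60.84
V = pi * 60.84 * 9
V = 547.56 * pi
V = 1720.21
1720.21 units^3


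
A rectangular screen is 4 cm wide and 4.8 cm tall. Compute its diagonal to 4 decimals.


Shape: rectangle (diagonal via Pythagoras)
Sides: 4 cm and 4.8 cm
Formula: d = sqrt(l^2 + w^2)
l^2 = 16, w^2 = 23.04
l^2 + w^2 = 39.04
d = sqrt(39.04)
d = 6.2482
6.2482 cm


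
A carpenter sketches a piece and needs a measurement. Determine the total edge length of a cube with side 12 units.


Shape: cube
Side s = 12 units
A cube has 12 edges, all equal.
Formula: total edge length = 12 * s
Total = 12 * 12
Total = 144
144 units


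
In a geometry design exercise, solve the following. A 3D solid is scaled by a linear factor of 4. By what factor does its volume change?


Linear scale factor k = 4
Rule: under a linear scaling by k, volumes scale by k^3.
k^3 = 4 * 4 * 4
k^3 = 16 * 4
k^3 = 64
Volume scales by a factor of 64.
64 (dimensionless)


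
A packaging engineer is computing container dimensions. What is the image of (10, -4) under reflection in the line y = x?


Transformation: reflection
Original point: (10, -4)
Rule for reflection over y = x: (x, y) -> (y, x)
Apply: (10, -4) -> (-4, 10)
(-4, 10)


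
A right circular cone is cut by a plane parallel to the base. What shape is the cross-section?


Solid: right circular cone
Cutting plane: parallel to the base
Visualize the intersection of the plane with the solid's surface.
The boundary of the cut region is a circle.
circle


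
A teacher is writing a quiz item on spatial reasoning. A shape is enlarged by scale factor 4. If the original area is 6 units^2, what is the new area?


Linear scale factor k = 4
Original area = 6 units^2
Rule: under a linear scaling by k, areas scale by k^2.
k^2 = 4^2 = 16
New area = 6 * 16
New area = 96
96 units^2


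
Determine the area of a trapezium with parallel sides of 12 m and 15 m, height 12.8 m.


Shape: trapezoid
Parallel sides a = 12 m, b = 15 m; Height h = 12.8 m
Formula: A = (a + b) * h / 2
a + b = 12 + 15 = 27
A = 27 * 12.8 / 2
A = 345.6 / 2
A = 172.8
172.8 m^2


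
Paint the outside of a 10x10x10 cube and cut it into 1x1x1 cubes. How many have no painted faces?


Large cube: 10 x 10 x 10, cut into unit cubes.
n = 10, so n - 2 = 8
Unpainted cubes form the interior (n - 2)^3 block.
(n - 2)^3 = 8^3 = 512
512 unit cubes


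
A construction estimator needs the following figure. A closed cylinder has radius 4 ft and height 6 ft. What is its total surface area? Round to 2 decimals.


Shape: closed cylinder
Radius r = 4 ft, Height h = 6 ft
Formula: SA = 2*pi*r^2 + 2*pi*r*h = 2*pi*r*(r + h)
r + h = 10
2 * r * (r + h) = 2 * 4 * 10 = 80
SA = 80 * pi
SA = 251.33
251.33 ft^2


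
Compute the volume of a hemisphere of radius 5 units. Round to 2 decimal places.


Shape: hemisphere (half of a sphere)
Radius r = 5 units
Formula: V = (1/2) * (4/3) * pi * r^3 = (2/3) * pi * r^3
r^3 = 125
(2/3) * 125 = 83.333333
V = 83.333333 * pi
V = 261.8
261.8 units^3


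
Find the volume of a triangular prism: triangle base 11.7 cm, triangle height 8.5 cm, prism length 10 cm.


Shape: triangular prism
Triangle base = 11.7 cm, triangle height = 8.5 cm, prism length L = 10 cm
Formula: V = (1/2 * b * h_tri) * L
Cross-section area = 0.5 * 11.7 * 8.5 = 49.725
V = 49.725 * 10
V = 497.25
497.25 cm^3


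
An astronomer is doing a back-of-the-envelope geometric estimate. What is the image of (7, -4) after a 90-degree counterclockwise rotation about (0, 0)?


Transformation: rotation about the origin
Original point: (7, -4)
Rule for 90 deg counterclockwise: (x, y) -> (-y, x)
Apply: (7, -4) -> (4, 7)
(4, 7)


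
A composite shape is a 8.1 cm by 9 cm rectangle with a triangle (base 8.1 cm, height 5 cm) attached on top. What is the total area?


Composite shape: rectangle + triangle
Rectangle area = 8.1 * 9 = 72.9
Triangle area = 0.5 * 8.1 * 5 = 20.25
Total = 72.9 + 20.25
Total = 93.15
93.15 cm^2


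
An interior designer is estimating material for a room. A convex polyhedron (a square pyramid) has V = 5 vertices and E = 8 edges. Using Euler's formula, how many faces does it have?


Polyhedron: square pyramid
Euler's formula for convex polyhedra: V - E + F = 2
Given: V = 5 vertices and E = 8 edges
Solve for F:
F = 2 + E - V = 2 + 8 - 5 = 5
5 faces


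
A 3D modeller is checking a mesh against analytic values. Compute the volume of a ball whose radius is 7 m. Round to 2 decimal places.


Shape: sphere
Radius r = 7 m
Formula: V = (4/3) * pi * r^3
r^3 = 343
(4/3) * 343 = 457.333333
V = 457.333333 * pi
V = 1436.76
1436.76 m^3


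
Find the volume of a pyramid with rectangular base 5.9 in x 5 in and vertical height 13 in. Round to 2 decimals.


Shape: rectangular pyramid
Base: 5.9 in x 5 in, Height h = 13 in
Formula: V = (1/3) * base_area * h
base_area = 5.9 * 5 = 29.5
base_area * h = 29.5 * 13 = 383.5
V = 383.5 / 3
V = 127.83
127.83 in^3


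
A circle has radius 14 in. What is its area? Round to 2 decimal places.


Shape: circle
Radius r = 14 in
Formula: A = pi * r^2
r^2 = 14^2 = 196
A = pi * 196
A = 615.75
615.75 in^2


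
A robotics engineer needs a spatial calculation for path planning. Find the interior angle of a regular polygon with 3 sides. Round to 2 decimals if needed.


Shape: regular triangle (3 sides)
Formula: interior angle = (n - 2) * 180 / n
(n - 2) = 1
(n - 2) * 180 = 180
angle = 180 / 3
angle = 60
60 degrees


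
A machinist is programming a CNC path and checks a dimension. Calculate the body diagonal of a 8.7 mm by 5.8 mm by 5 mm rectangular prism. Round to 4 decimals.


Shape: rectangular box (space diagonal)
l = 8.7 mm, w = 5.8 mm, h = 5 mm
Visualize: the diagonal of the base, then a right triangle with that diagonal and the height.
Formula: d = sqrt(l^2 + w^2 + h^2)
l^2 + w^2 + h^2 = 75.69 + 33.64 + 25 = 134.33
d = sqrt(134.33)
d = 11.5901
11.5901 mm


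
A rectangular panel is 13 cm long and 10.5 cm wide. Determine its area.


Shape: rectangle
Length l = 13 cm, Width w = 10.5 cm
Formula: A = l * w
A = 13 * 10.5
A = 136.5
136.5 cm^2


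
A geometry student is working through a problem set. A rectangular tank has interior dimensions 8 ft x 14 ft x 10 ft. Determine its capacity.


Shape: rectangular prism
l = 8 ft, w = 14 ft, h = 10 ft
Formula: V = l * w * h
V = 8 * 14 * 10
V = 112 * 10
V = 1120
1120 ft^3


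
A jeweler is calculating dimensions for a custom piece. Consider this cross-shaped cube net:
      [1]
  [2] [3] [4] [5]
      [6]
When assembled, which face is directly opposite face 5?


Net: cross layout. Take square 3 as the base (bottom).
Fold the four squares in the horizontal row up around 3: 2 -> left, 4 -> right, 5 wraps to the top.
Fold 1 and 6 up from 3: 1 -> back, 6 -> front.
Opposite pairs are therefore: (1, 6), (2, 4), (3, 5).
Face 5 is opposite face 3.
face 3


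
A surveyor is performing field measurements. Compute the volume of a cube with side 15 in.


Shape: cube
Side s = 15 in
Formula: V = s^3
V = 15 * 15 * 15
V = 225 * 15
V = 3375
3375 in^3


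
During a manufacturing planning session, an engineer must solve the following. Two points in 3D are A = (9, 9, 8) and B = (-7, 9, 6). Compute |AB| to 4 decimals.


3D distance between two points
P1 = (9, 9, 8), P2 = (-7, 9, 6)
Formula: d = sqrt((x2-x1)^2 + (y2-y1)^2 + (z2-z1)^2)
dx = -7 - 9 = -16
dy = 9 - 9 = 0
dz = 6 - 8 = -2
dx^2 + dy^2 + dz^2 = 256 + 0 + 4 = 260
d = sqrt(260)
d = 16.1245
16.1245 units


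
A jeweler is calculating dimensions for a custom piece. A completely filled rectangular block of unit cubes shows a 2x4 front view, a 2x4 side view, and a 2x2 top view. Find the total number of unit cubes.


Orthographic views of a solid rectangular block:
Front view 2 x 4 -> length = 2, height = 4
Side view 2 x 4 -> width = 2, height = 4 (consistent)
Top view 2 x 2 -> confirms length = 2, width = 2
The block is 2 x 2 x 4.
Total unit cubes = 2 * 2 * 4 = 16
16 unit cubes


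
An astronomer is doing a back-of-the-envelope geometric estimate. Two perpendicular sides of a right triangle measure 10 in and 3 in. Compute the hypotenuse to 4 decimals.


Shape: right triangle
Legs a = 10 in, b = 3 in
Formula: c = sqrt(a^2 + b^2)
a^2 = 100, b^2 = 9
a^2 + b^2 = 109
c = sqrt(109)
c = 10.4403
10.4403 in


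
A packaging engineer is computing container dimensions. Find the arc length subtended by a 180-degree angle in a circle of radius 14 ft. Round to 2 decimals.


Shape: circular arc
Radius r = 14 ft, Angle = 180 degrees
Formula: L = (angle/360) * 2 * pi * r
2 * pi * r = 28 * pi
L = (180/360) * 28 * pi
L = 14 * pi
L = 43.98
43.98 ft


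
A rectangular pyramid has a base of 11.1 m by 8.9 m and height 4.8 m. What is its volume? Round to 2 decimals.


Shape: rectangular pyramid
Base: 11.1 m x 8.9 m, Height h = 4.8 m
Formula: V = (1/3) * base_area * h
base_area = 11.1 * 8.9 = 98.79
base_area * h = 98.79 * 4.8 = 474.192
V = 474.192 / 3
V = 158.06
158.06 m^3


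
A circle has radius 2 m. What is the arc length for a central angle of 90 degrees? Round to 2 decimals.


Shape: circular arc
Radius r = 2 m, Angle = 90 degrees
Formula: L = (angle/360) * 2 * pi * r
2 * pi * r = 4 * pi
L = (90/360) * 4 * pi
L = 1 * pi
L = 3.14
3.14 m


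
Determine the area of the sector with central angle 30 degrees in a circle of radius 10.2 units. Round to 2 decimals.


Shape: circular sector
Radius r = 10.2 units, Angle = 30 degrees
Formula: A = (angle/360) * pi * r^2
r^2 = 104.04
Fraction of circle = 30/360
A = (30/360) * pi * 104.04
A = 8.67 * pi
A = 27.24
27.24 units^2


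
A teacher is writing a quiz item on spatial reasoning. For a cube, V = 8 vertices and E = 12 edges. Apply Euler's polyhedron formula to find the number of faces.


Polyhedron: cube
Euler's formula for convex polyhedra: V - E + F = 2
Given: V = 8 vertices and E = 12 edges
Solve for F:
F = 2 + E - V = 2 + 12 - 8 = 6
6 faces


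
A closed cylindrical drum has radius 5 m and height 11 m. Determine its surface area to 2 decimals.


Shape: closed cylinder
Radius r = 5 m, Height h = 11 m
Formula: SA = 2*pi*r^2 + 2*pi*r*h = 2*pi*r*(r + h)
r + h = 16
2 * r * (r + h) = 2 * 5 * 16 = 160
SA = 160 * pi
SA = 502.65
502.65 m^2


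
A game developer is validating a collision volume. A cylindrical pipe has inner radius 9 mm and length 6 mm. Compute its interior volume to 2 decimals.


Shape: cylinder
Radius r = 9 mm, Height h = 6 mm
Formula: V = pi * r^2 * h
r^2 = 81
V = pi * 81 * 6
V = 486 * pi
V = 1526.81
1526.81 mm^3


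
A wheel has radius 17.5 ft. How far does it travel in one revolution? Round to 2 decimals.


Shape: circle
Radius r = 17.5 ft
Formula: C = 2 * pi * r
C = 2 * pi * 17.5
C = 35 * pi
C = 109.96
109.96 ft


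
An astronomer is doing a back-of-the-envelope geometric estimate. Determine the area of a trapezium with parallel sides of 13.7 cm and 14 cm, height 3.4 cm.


Shape: trapezoid
Parallel sides a = 13.7 cm, b = 14 cm; Height h = 3.4 cm
Formula: A = (a + b) * h / 2
a + b = 13.7 + 14 = 27.7
A = 27.7 * 3.4 / 2
A = 94.18 / 2
A = 47.09
47.09 cm^2


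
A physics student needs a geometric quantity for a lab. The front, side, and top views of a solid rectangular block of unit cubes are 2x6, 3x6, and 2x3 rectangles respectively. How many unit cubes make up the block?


Orthographic views of a solid rectangular block:
Front view 2 x 6 -> length = 2, height = 6
Side view 3 x 6 -> width = 3, height = 6 (consistent)
Top view 2 x 3 -> confirms length = 2, width = 3
The block is 2 x 3 x 6.
Total unit cubes = 2 * 3 * 6 = 36
36 unit cubes


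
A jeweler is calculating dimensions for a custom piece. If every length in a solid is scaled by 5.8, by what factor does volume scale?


Linear scale factor k = 5.8
Rule: under a linear scaling by k, volumes scale by k^3.
k^3 = 5.8 * 5.8 * 5.8
k^3 = 33.64 * 5.8
k^3 = 195.112
Volume scales by a factor of 195.112.
195.112 (dimensionless)


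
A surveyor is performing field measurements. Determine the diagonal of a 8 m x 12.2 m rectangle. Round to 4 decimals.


Shape: rectangle (diagonal via Pythagoras)
Sides: 8 m and 12.2 m
Formula: d = sqrt(l^2 + w^2)
l^2 = 64, w^2 = 148.84
l^2 + w^2 = 212.84
d = sqrt(212.84)
d = 14.589
14.589 m


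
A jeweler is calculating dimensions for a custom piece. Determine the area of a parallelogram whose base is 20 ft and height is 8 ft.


Shape: parallelogram
Base b = 20 ft, Height h = 8 ft
Formula: A = b * h
A = 20 * 8
A = 160
160 ft^2


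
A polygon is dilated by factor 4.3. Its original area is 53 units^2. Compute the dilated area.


Linear scale factor k = 4.3
Original area = 53 units^2
Rule: under a linear scaling by k, areas scale by k^2.
k^2 = 4.3^2 = 18.49
New area = 53 * 18.49
New area = 979.97
979.97 units^2


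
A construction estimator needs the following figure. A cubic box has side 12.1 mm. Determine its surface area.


Shape: cube
Side s = 12.1 mm
A cube has 6 square faces.
Formula: SA = 6 * s^2
s^2 = 146.41
SA = 6 * 146.41
SA = 878.46
878.46 mm^2


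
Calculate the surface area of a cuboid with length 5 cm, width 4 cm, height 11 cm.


Shape: rectangular prism
l = 5 cm, w = 4 cm, h = 11 cm
Formula: SA = 2(lw + lh + wh)
lw = 20, lh = 55, wh = 44
lw + lh + wh = 119
SA = 2 * 119
SA = 238
238 cm^2


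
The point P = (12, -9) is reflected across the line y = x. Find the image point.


Transformation: reflection
Original point: (12, -9)
Rule for reflection over y = x: (x, y) -> (y, x)
Apply: (12, -9) -> (-9, 12)
(-9, 12)


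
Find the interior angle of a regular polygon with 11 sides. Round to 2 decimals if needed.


Shape: regular hendecagon (11 sides)
Formula: interior angle = (n - 2) * 180 / n
(n - 2) = 9
(n - 2) * 180 = 1620
angle = 1620 / 11
angle = 147.27
147.27 degrees


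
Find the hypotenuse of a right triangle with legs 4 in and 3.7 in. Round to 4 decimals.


Shape: right triangle
Legs a = 4 in, b = 3.7 in
Formula: c = sqrt(a^2 + b^2)
a^2 = 16, b^2 = 13.69
a^2 + b^2 = 29.69
c = sqrt(29.69)
c = 5.4489
5.4489 in


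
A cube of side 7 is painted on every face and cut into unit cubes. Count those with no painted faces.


Large cube: 7 x 7 x 7, cut into unit cubes.
n = 7, so n - 2 = 5
Unpainted cubes form the interior (n - 2)^3 block.
(n - 2)^3 = 5^3 = 125
125 unit cubes


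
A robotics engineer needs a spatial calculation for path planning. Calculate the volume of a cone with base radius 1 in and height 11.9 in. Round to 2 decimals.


Shape: cone
Radius r = 1 in, Height h = 11.9 in
Formula: V = (1/3) * pi * r^2 * h
r^2 = 1
pi * r^2 * h = pi * 1 * 11.9 = 11.9 * pi
V = 11.9 * pi / 3
V = 12.46
12.46 in^3


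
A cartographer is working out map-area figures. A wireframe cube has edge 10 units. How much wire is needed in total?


Shape: cube
Side s = 10 units
A cube has 12 edges, all equal.
Formula: total edge length = 12 * s
Total = 12 * 10
Total = 120
120 units


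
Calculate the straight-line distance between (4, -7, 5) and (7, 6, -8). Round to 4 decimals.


3D distance between two points
P1 = (4, -7, 5), P2 = (7, 6, -8)
Formula: d = sqrt((x2-x1)^2 + (y2-y1)^2 + (z2-z1)^2)
dx = 7 - 4 = 3
dy = 6 - -7 = 13
dz = -8 - 5 = -13
dx^2 + dy^2 + dz^2 = 9 + 169 + 169 = 347
d = sqrt(347)
d = 18.6279
18.6279 units


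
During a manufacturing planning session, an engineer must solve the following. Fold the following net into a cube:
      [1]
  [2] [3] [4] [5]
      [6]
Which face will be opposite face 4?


Net: cross layout. Take square 3 as the base (bottom).
Fold the four squares in the horizontal row up around 3: 2 -> left, 4 -> right, 5 wraps to the top.
Fold 1 and 6 up from 3: 1 -> back, 6 -> front.
Opposite pairs are therefore: (1, 6), (2, 4), (3, 5).
Face 4 is opposite face 2.
face 2


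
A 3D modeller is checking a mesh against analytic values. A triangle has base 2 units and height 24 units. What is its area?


Shape: triangle
Base b = 2 units, Height h = 24 units
Formula: A = (1/2) * b * h
A = 0.5 * 2 * 24
A = 0.5 * 48
A = 24
24 units^2


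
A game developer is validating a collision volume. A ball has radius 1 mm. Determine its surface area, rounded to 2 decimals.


Shape: sphere
Radius r = 1 mm
Formula: SA = 4 * pi * r^2
r^2 = 1
SA = 4 * pi * 1
SA = 4 * pi
SA = 12.57
12.57 mm^2


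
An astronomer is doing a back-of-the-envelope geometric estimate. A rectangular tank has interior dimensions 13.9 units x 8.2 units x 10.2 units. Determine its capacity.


Shape: rectangular prism
l = 13.9 units, w = 8.2 units, h = 10.2 units
Formula: V = l * w * h
V = 13.9 * 8.2 * 10.2
V = 113.98 * 10.2
V = 1162.596
1162.596 units^3


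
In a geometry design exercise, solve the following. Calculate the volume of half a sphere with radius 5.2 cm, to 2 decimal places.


Shape: hemisphere (half of a sphere)
Radius r = 5.2 cm
Formula: V = (1/2) * (4/3) * pi * r^3 = (2/3) * pi * r^3
r^3 = 140.608
(2/3) * 140.608 = 93.738667
V = 93.738667 * pi
V = 294.49
294.49 cm^3


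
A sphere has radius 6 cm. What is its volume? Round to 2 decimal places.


Shape: sphere
Radius r = 6 cm
Formula: V = (4/3) * pi * r^3
r^3 = 216
(4/3) * 216 = 288
V = 288 * pi
V = 904.78
904.78 cm^3


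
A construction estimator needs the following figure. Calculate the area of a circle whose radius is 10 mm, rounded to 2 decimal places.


Shape: circle
Radius r = 10 mm
Formula: A = pi * r^2
r^2 = 10^2 = 100
A = pi * 100
A = 314.16
314.16 mm^2


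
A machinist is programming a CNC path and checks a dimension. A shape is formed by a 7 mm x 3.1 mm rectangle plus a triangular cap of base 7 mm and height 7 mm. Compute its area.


Composite shape: rectangle + triangle
Rectangle area = 7 * 3.1 = 21.7
Triangle area = 0.5 * 7 * 7 = 24.5
Total = 21.7 + 24.5
Total = 46.2
46.2 mm^2


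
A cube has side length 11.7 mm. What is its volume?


Shape: cube
Side s = 11.7 mm
Formula: V = s^3
V = 11.7 * 11.7 * 11.7
V = 136.89 * 11.7
V = 1601.613
1601.613 mm^3


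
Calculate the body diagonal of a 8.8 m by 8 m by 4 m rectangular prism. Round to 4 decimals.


Shape: rectangular box (space diagonal)
l = 8.8 m, w = 8 m, h = 4 m
Visualize: the diagonal of the base, then a right triangle with that diagonal and the height.
Formula: d = sqrt(l^2 + w^2 + h^2)
l^2 + w^2 + h^2 = 77.44 + 64 + 16 = 157.44
d = sqrt(157.44)
d = 12.5475
12.5475 m


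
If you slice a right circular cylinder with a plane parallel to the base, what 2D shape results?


Solid: right circular cylinder
Cutting plane: parallel to the base
Visualize the intersection of the plane with the solid's surface.
The boundary of the cut region is a circle.
circle


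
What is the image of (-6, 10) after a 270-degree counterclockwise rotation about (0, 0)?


Transformation: rotation about the origin
Original point: (-6, 10)
Rule for 270 deg counterclockwise: (x, y) -> (y, -x)
Apply: (-6, 10) -> (10, 6)
(10, 6)


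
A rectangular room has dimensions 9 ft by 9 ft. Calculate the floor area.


Shape: rectangle
Length l = 9 ft, Width w = 9 ft
Formula: A = l * w
A = 9 * 9
A = 81
81 ft^2


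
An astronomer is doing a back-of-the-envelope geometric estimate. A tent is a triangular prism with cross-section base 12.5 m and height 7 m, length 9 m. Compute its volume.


Shape: triangular prism
Triangle base = 12.5 m, triangle height = 7 m, prism length L = 9 m
Formula: V = (1/2 * b * h_tri) * L
Cross-section area = 0.5 * 12.5 * 7 = 43.75
V = 43.75 * 9
V = 393.75
393.75 m^3


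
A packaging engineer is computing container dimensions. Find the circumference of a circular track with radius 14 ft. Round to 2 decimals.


Shape: circle
Radius r = 14 ft
Formula: C = 2 * pi * r
C = 2 * pi * 14
C = 28 * pi
C = 87.96
87.96 ft


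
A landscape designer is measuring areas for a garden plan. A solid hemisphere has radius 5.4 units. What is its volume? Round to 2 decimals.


Shape: hemisphere (half of a sphere)
Radius r = 5.4 units
Formula: V = (1/2) * (4/3) * pi * r^3 = (2/3) * pi * r^3
r^3 = 157.464
(2/3) * 157.464 = 104.976
V = 104.976 * pi
V = 329.79
329.79 units^3


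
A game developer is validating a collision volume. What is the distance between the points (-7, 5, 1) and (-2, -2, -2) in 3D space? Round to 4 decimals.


3D distance between two points
P1 = (-7, 5, 1), P2 = (-2, -2, -2)
Formula: d = sqrt((x2-x1)^2 + (y2-y1)^2 + (z2-z1)^2)
dx = -2 - -7 = 5
dy = -2 - 5 = -7
dz = -2 - 1 = -3
dx^2 + dy^2 + dz^2 = 25 + 49 + 9 = 83
d = sqrt(83)
d = 9.1104
9.1104 units


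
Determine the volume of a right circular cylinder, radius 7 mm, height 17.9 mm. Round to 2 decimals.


Shape: cylinder
Radius r = 7 mm, Height h = 17.9 mm
Formula: V = pi * r^2 * h
r^2 = 49
V = pi * 49 * 17.9
V = 877.1 * pi
V = 2755.49
2755.49 mm^3


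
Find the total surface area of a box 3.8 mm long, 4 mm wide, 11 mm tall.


Shape: rectangular prism
l = 3.8 mm, w = 4 mm, h = 11 mm
Formula: SA = 2(lw + lh + wh)
lw = 15.2, lh = 41.8, wh = 44
lw + lh + wh = 101
SA = 2 * 101
SA = 202
202 mm^2


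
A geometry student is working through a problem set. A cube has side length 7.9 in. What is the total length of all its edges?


Shape: cube
Side s = 7.9 in
A cube has 12 edges, all equal.
Formula: total edge length = 12 * s
Total = 12 * 7.9
Total = 94.8
94.8 in


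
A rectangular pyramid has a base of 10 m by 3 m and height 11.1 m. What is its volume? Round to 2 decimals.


Shape: rectangular pyramid
Base: 10 m x 3 m, Height h = 11.1 m
Formula: V = (1/3) * base_area * h
base_area = 10 * 3 = 30
base_area * h = 30 * 11.1 = 333
V = 333 / 3
V = 111
111 m^3


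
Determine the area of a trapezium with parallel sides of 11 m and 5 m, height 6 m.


Shape: trapezoid
Parallel sides a = 11 m, b = 5 m; Height h = 6 m
Formula: A = (a + b) * h / 2
a + b = 11 + 5 = 16
A = 16 * 6 / 2
A = 96 / 2
A = 48
48 m^2


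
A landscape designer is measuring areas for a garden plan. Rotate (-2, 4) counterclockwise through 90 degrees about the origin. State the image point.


Transformation: rotation about the origin
Original point: (-2, 4)
Rule for 90 deg counterclockwise: (x, y) -> (-y, x)
Apply: (-2, 4) -> (-4, -2)
(-4, -2)


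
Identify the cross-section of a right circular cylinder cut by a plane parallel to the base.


Solid: right circular cylinder
Cutting plane: parallel to the base
Visualize the intersection of the plane with the solid's surface.
The boundary of the cut region is a circle.
circle


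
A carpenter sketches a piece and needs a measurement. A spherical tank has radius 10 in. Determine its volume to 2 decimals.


Shape: sphere
Radius r = 10 in
Formula: V = (4/3) * pi * r^3
r^3 = 1000
(4/3) * 1000 = 1333.333333
V = 1333.333333 * pi
V = 4188.79
4188.79 in^3


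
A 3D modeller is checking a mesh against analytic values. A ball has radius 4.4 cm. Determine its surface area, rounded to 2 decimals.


Shape: sphere
Radius r = 4.4 cm
Formula: SA = 4 * pi * r^2
r^2 = 19.36
SA = 4 * pi * 19.36
SA = 77.44 * pi
SA = 243.28
243.28 cm^2


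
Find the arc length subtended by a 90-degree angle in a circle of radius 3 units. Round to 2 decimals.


Shape: circular arc
Radius r = 3 units, Angle = 90 degrees
Formula: L = (angle/360) * 2 * pi * r
2 * pi * r = 6 * pi
L = (90/360) * 6 * pi
L = 1.5 * pi
L = 4.71
4.71 units


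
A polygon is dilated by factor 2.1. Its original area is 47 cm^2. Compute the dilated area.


Linear scale factor k = 2.1
Original area = 47 cm^2
Rule: under a linear scaling by k, areas scale by k^2.
k^2 = 2.1^2 = 4.41
New area = 47 * 4.41
New area = 207.27
207.27 cm^2


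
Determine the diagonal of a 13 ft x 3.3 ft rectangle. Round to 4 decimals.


Shape: rectangle (diagonal via Pythagoras)
Sides: 13 ft and 3.3 ft
Formula: d = sqrt(l^2 + w^2)
l^2 = 169, w^2 = 10.89
l^2 + w^2 = 179.89
d = sqrt(179.89)
d = 13.4123
13.4123 ft


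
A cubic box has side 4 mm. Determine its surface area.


Shape: cube
Side s = 4 mm
A cube has 6 square faces.
Formula: SA = 6 * s^2
s^2 = 16
SA = 6 * 16
SA = 96
96 mm^2


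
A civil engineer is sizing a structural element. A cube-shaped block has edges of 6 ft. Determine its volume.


Shape: cube
Side s = 6 ft
Formula: V = s^3
V = 6 * 6 * 6
V = 36 * 6
V = 216
216 ft^3


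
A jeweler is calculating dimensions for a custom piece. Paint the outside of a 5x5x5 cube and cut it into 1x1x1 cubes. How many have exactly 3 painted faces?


Large cube: 5 x 5 x 5, cut into unit cubes.
Cubes with 3 painted faces are at the corners. A cube always has 8 corners.
Count = 8
8 unit cubes


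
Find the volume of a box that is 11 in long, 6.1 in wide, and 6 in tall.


Shape: rectangular prism
l = 11 in, w = 6.1 in, h = 6 in
Formula: V = l * w * h
V = 11 * 6.1 * 6
V = 67.1 * 6
V = 402.6
402.6 in^3


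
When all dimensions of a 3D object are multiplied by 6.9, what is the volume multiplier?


Linear scale factor k = 6.9
Rule: under a linear scaling by k, volumes scale by k^3.
k^3 = 6.9 * 6.9 * 6.9
k^3 = 47.61 * 6.9
k^3 = 328.509
Volume scales by a factor of 328.509.
328.509 (dimensionless)


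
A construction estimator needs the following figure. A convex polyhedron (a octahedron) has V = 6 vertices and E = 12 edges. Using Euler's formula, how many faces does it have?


Polyhedron: octahedron
Euler's formula for convex polyhedra: V - E + F = 2
Given: V = 6 vertices and E = 12 edges
Solve for F:
F = 2 + E - V = 2 + 12 - 6 = 8
8 faces


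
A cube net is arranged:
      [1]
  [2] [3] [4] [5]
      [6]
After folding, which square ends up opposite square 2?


Net: cross layout. Take square 3 as the base (bottom).
Fold the four squares in the horizontal row up around 3: 2 -> left, 4 -> right, 5 wraps to the top.
Fold 1 and 6 up from 3: 1 -> back, 6 -> front.
Opposite pairs are therefore: (1, 6), (2, 4), (3, 5).
Face 2 is opposite face 4.
face 4


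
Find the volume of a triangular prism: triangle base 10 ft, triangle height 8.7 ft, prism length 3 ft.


Shape: triangular prism
Triangle base = 10 ft, triangle height = 8.7 ft, prism length L = 3 ft
Formula: V = (1/2 * b * h_tri) * L
Cross-section area = 0.5 * 10 * 8.7 = 43.5
V = 43.5 * 3
V = 130.5
130.5 ft^3


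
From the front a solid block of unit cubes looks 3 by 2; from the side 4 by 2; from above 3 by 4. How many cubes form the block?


Orthographic views of a solid rectangular block:
Front view 3 x 2 -> length = 3, height = 2
Side view 4 x 2 -> width = 4, height = 2 (consistent)
Top view 3 x 4 -> confirms length = 3, width = 4
The block is 3 x 4 x 2.
Total unit cubes = 3 * 4 * 2 = 24
24 unit cubes


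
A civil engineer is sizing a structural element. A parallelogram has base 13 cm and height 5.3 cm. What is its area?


Shape: parallelogram
Base b = 13 cm, Height h = 5.3 cm
Formula: A = b * h
A = 13 * 5.3
A = 68.9
68.9 cm^2


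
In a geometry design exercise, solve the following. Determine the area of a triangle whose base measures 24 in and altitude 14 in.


Shape: triangle
Base b = 24 in, Height h = 14 in
Formula: A = (1/2) * b * h
A = 0.5 * 24 * 14
A = 0.5 * 336
A = 168
168 in^2


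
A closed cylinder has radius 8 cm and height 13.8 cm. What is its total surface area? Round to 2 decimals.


Shape: closed cylinder
Radius r = 8 cm, Height h = 13.8 cm
Formula: SA = 2*pi*r^2 + 2*pi*r*h = 2*pi*r*(r + h)
r + h = 21.8
2 * r * (r + h) = 2 * 8 * 21.8 = 348.8
SA = 348.8 * pi
SA = 1095.79
1095.79 cm^2


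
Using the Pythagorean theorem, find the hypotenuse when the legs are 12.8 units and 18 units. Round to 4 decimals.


Shape: right triangle
Legs a = 12.8 units, b = 18 units
Formula: c = sqrt(a^2 + b^2)
a^2 = 163.84, b^2 = 324
a^2 + b^2 = 487.84
c = sqrt(487.84)
c = 22.0871
22.0871 units


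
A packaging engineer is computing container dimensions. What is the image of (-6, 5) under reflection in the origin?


Transformation: reflection
Original point: (-6, 5)
Rule for reflection through the origin: (x, y) -> (-x, -y)
Apply: (-6, 5) -> (6, -5)
(6, -5)


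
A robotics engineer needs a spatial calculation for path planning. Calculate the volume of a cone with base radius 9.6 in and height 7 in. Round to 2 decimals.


Shape: cone
Radius r = 9.6 in, Height h = 7 in
Formula: V = (1/3) * pi * r^2 * h
r^2 = 92.16
pi * r^2 * h = pi * 92.16 * 7 = 645.12 * pi
V = 645.12 * pi / 3
V = 675.57
675.57 in^3


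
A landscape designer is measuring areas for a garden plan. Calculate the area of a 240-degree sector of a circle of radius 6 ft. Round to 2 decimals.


Shape: circular sector
Radius r = 6 ft, Angle = 240 degrees
Formula: A = (angle/360) * pi * r^2
r^2 = 36
Fraction of circle = 240/360
A = (240/360) * pi * 36
A = 24 * pi
A = 75.4
75.4 ft^2


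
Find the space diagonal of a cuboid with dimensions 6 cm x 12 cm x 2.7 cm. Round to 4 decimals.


Shape: rectangular box (space diagonal)
l = 6 cm, w = 12 cm, h = 2.7 cm
Visualize: the diagonal of the base, then a right triangle with that diagonal and the height.
Formula: d = sqrt(l^2 + w^2 + h^2)
l^2 + w^2 + h^2 = 36 + 144 + 7.29 = 187.29
d = sqrt(187.29)
d = 13.6854
13.6854 cm


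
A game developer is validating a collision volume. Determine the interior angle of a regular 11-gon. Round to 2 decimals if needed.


Shape: regular hendecagon (11 sides)
Formula: interior angle = (n - 2) * 180 / n
(n - 2) = 9
(n - 2) * 180 = 1620
angle = 1620 / 11
angle = 147.27
147.27 degrees


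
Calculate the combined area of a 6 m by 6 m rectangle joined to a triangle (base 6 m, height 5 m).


Composite shape: rectangle + triangle
Rectangle area = 6 * 6 = 36
Triangle area = 0.5 * 6 * 5 = 15
Total = 36 + 15
Total = 51
51 m^2


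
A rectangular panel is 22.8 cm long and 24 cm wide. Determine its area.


Shape: rectangle
Length l = 22.8 cm, Width w = 24 cm
Formula: A = l * w
A = 22.8 * 24
A = 547.2
547.2 cm^2


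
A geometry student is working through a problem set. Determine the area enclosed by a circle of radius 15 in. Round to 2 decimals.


Shape: circle
Radius r = 15 in
Formula: A = pi * r^2
r^2 = 15^2 = 225
A = pi * 225
A = 706.86
706.86 in^2


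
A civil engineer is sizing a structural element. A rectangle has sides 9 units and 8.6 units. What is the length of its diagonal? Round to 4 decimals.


Shape: rectangle (diagonal via Pythagoras)
Sides: 9 units and 8.6 units
Formula: d = sqrt(l^2 + w^2)
l^2 = 81, w^2 = 73.96
l^2 + w^2 = 154.96
d = sqrt(154.96)
d = 12.4483
12.4483 units


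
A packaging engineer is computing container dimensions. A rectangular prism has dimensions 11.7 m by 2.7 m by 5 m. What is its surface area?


Shape: rectangular prism
l = 11.7 m, w = 2.7 m, h = 5 m
Formula: SA = 2(lw + lh + wh)
lw = 31.59, lh = 58.5, wh = 13.5
lw + lh + wh = 103.59
SA = 2 * 103.59
SA = 207.18
207.18 m^2


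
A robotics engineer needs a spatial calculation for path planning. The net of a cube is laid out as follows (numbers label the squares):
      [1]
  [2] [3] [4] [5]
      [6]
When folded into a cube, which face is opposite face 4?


Net: cross layout. Take square 3 as the base (bottom).
Fold the four squares in the horizontal row up around 3: 2 -> left, 4 -> right, 5 wraps to the top.
Fold 1 and 6 up from 3: 1 -> back, 6 -> front.
Opposite pairs are therefore: (1, 6), (2, 4), (3, 5).
Face 4 is opposite face 2.
face 2


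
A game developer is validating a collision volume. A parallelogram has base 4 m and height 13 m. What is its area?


Shape: parallelogram
Base b = 4 m, Height h = 13 m
Formula: A = b * h
A = 4 * 13
A = 52
52 m^2


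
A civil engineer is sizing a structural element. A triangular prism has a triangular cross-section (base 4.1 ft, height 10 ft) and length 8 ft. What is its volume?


Shape: triangular prism
Triangle base = 4.1 ft, triangle height = 10 ft, prism length L = 8 ft
Formula: V = (1/2 * b * h_tri) * L
Cross-section area = 0.5 * 4.1 * 10 = 20.5
V = 20.5 * 8
V = 164
164 ft^3


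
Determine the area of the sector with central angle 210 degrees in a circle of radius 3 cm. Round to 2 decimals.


Shape: circular sector
Radius r = 3 cm, Angle = 210 degrees
Formula: A = (angle/360) * pi * r^2
r^2 = 9
Fraction of circle = 210/360
A = (210/360) * pi * 9
A = 5.25 * pi
A = 16.49
16.49 cm^2


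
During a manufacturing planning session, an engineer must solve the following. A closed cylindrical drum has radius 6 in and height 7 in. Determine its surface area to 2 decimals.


Shape: closed cylinder
Radius r = 6 in, Height h = 7 in
Formula: SA = 2*pi*r^2 + 2*pi*r*h = 2*pi*r*(r + h)
r + h = 13
2 * r * (r + h) = 2 * 6 * 13 = 156
SA = 156 * pi
SA = 490.09
490.09 in^2


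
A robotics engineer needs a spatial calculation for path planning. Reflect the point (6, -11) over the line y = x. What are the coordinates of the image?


Transformation: reflection
Original point: (6, -11)
Rule for reflection over y = x: (x, y) -> (y, x)
Apply: (6, -11) -> (-11, 6)
(-11, 6)


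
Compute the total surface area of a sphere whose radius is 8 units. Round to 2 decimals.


Shape: sphere
Radius r = 8 units
Formula: SA = 4 * pi * r^2
r^2 = 64
SA = 4 * pi * 64
SA = 256 * pi
SA = 804.25
804.25 units^2


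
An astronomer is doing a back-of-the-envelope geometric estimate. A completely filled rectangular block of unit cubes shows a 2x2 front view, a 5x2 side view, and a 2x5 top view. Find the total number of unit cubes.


Orthographic views of a solid rectangular block:
Front view 2 x 2 -> length = 2, height = 2
Side view 5 x 2 -> width = 5, height = 2 (consistent)
Top view 2 x 5 -> confirms length = 2, width = 5
The block is 2 x 5 x 2.
Total unit cubes = 2 * 5 * 2 = 20
20 unit cubes


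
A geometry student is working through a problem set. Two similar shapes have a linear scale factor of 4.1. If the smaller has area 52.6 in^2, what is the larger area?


Linear scale factor k = 4.1
Original area = 52.6 in^2
Rule: under a linear scaling by k, areas scale by k^2.
k^2 = 4.1^2 = 16.81
New area = 52.6 * 16.81
New area = 884.206
884.206 in^2


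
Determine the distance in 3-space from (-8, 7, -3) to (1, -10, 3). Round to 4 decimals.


3D distance between two points
P1 = (-8, 7, -3), P2 = (1, -10, 3)
Formula: d = sqrt((x2-x1)^2 + (y2-y1)^2 + (z2-z1)^2)
dx = 1 - -8 = 9
dy = -10 - 7 = -17
dz = 3 - -3 = 6
dx^2 + dy^2 + dz^2 = 81 + 289 + 36 = 406
d = sqrt(406)
d = 20.1494
20.1494 units
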